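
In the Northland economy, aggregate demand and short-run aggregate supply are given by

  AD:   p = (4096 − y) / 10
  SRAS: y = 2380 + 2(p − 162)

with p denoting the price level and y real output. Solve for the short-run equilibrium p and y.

Write SRAS as y = 2380 + 2p − 324 = 2056 + 2p.
Rearrange AD to y = 4096 − 10p.
Set AD = SRAS: 4096 − 10p = 2056 + 2p, so 2040 = 12p and p = 170.
Then y = 4096 − 10·170 = 2396.

p = 170, y = 2396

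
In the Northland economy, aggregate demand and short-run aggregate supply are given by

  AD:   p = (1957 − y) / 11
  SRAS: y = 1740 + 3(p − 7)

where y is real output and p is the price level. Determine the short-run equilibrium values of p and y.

p = 17, y = 1770

Write SRAS as y = 1740 + 3p − 21 = 1719 + 3p.
Rearrange AD to y = 1957 − 11p.
Set AD = SRAS: 1957 − 11p = 1719 + 3p, so 238 = 14p and p = 17.
Then y = 1957 − 11·17 = 1770.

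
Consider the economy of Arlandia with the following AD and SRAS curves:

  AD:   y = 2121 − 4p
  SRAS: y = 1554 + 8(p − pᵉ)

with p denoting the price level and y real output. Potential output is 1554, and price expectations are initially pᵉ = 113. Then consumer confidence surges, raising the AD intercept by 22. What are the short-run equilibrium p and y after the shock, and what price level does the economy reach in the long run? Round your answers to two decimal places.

AD shifts right: new AD is y = 2143 − 4p. With pᵉ = 113, SRAS is y = 650 + 8p.
Short run: 2143 − 4p = 650 + 8p gives 1493 = 12p, so p = 124.42 and y = 2143 − 4p = 1645.33.
y = 1645.33 is above potential 1554; expectations adjust and SRAS shifts left until y = 1554.
Long run: on the new AD curve, 1554 = 2143 − 4p gives p = 147.25.

Short run: p = 124.42, y = 1645.33. Long run: p = 147.25.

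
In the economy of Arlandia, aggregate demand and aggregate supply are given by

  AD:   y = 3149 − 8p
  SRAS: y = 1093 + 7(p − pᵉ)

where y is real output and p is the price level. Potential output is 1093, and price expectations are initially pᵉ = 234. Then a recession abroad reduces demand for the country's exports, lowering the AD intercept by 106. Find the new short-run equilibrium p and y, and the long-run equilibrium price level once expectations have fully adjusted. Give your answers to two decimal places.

AD shifts left: new AD is y = 3043 − 8p. With pᵉ = 234, SRAS is y = 7p − 545.
Short run: 3043 − 8p = 7p − 545 gives 3588 = 15p, so p = 239.20 and y = 3043 − 8p = 1129.40.
y = 1129.40 is above potential 1093; expectations adjust and SRAS shifts left until y = 1093.
Long run: on the new AD curve, 1093 = 3043 − 8p gives p = 243.75.

Short run: p = 239.20, y = 1129.40. Long run: p = 243.75.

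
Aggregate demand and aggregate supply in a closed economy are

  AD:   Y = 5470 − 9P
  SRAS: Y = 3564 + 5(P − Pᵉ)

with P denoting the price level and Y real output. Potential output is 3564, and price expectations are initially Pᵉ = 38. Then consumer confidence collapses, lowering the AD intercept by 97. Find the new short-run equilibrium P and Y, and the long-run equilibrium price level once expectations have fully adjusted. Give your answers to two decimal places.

AD shifts left: new AD is Y = 5373 − 9P. With Pᵉ = 38, SRAS is Y = 3374 + 5P.
Short run: 5373 − 9P = 3374 + 5P gives 1999 = 14P, so P = 142.79 and Y = 5373 − 9P = 4087.93.
Y = 4087.93 is above potential 3564; expectations adjust and SRAS shifts left until Y = 3564.
Long run: on the new AD curve, 3564 = 5373 − 9P gives P = 201.00.

Short run: P = 142.79, Y = 4087.93. Long run: P = 201.00.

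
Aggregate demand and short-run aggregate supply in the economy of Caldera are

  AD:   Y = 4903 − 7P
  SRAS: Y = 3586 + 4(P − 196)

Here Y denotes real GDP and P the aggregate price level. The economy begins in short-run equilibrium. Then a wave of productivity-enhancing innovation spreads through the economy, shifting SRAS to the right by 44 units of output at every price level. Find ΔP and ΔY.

This is a positive supply shock: SRAS shifts right.
New SRAS: Y = 2846 + 4P.
Set AD = SRAS: 4903 − 7P = 2846 + 4P, so 2057 = 11P and P = 187.
Y = 4903 − 7·187 = 3594.
Initially P = 191, Y = 3566, so ΔP = -4 and ΔY = +28.

ΔP = -4, ΔY = +28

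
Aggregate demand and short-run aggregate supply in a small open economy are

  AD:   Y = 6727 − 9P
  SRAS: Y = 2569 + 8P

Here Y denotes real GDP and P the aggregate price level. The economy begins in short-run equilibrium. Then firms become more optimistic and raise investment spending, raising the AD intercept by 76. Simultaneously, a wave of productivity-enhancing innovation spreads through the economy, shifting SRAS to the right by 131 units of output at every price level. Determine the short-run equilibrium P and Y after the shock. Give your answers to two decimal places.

P = 241.35, Y = 4630.82

After both shocks: AD is Y = 6803 − 9P and SRAS is Y = 2700 + 8P.
Setting them equal: 4103 = 17P, so P = 241.35.
Substituting into AD, Y = 4630.82.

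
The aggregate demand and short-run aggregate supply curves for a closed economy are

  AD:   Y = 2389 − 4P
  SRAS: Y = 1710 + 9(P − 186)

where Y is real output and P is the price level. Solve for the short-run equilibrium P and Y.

P = 181, Y = 1665

Write SRAS as Y = 1710 + 9P − 1674 = 36 + 9P.
Set AD = SRAS: 2389 − 4P = 36 + 9P, so 2353 = 13P and P = 181.
Then Y = 2389 − 4·181 = 1665.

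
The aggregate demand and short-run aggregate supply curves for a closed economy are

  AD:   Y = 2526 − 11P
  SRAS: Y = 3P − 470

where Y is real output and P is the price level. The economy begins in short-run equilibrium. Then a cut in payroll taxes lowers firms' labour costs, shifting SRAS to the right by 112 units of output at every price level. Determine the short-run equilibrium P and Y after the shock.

This is a positive supply shock: SRAS shifts right.
New SRAS: Y = 3P − 358.
Set AD = SRAS: 2526 − 11P = 3P − 358, so 2884 = 14P and P = 206.
Y = 2526 − 11·206 = 260.

P = 206, Y = 260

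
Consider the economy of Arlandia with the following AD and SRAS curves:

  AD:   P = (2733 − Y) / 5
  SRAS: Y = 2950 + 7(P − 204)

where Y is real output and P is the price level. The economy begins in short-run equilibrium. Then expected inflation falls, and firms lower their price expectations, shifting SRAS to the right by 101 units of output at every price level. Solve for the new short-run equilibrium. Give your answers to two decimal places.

P = 92.50, Y = 2270.50

This is a positive supply shock: SRAS shifts right.
New SRAS: Y = 1623 + 7P.
Set AD = SRAS: 2733 − 5P = 1623 + 7P, so 1110 = 12P and P = 92.50.
Substituting into AD, Y = 2270.50.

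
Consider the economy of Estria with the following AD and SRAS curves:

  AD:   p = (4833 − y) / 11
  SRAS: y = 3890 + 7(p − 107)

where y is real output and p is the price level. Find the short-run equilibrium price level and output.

Write SRAS as y = 3890 + 7p − 749 = 3141 + 7p.
Rearrange AD to y = 4833 − 11p.
Set AD = SRAS: 4833 − 11p = 3141 + 7p, so 1692 = 18p and p = 94.
Then y = 4833 − 11·94 = 3799.

p = 94, y = 3799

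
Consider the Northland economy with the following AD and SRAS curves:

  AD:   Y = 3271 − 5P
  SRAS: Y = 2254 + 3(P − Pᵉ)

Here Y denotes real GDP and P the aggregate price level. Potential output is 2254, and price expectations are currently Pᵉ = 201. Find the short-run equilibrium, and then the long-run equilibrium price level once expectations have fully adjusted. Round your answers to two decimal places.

Short run: P = 202.50, Y = 2258.50. Long run: P = 203.40.

Short run: with Pᵉ = 201, SRAS is Y = 1651 + 3P. Setting AD = SRAS gives 1620 = 8P, so P = 202.50 and Y = 3271 − 5P = 2258.50.
Output 2258.50 is above potential 2254, so over time expected prices rise and SRAS shifts left until Y returns to 2254.
Long run: Y = 2254 on the AD curve gives 2254 = 3271 − 5P, so P = 203.40.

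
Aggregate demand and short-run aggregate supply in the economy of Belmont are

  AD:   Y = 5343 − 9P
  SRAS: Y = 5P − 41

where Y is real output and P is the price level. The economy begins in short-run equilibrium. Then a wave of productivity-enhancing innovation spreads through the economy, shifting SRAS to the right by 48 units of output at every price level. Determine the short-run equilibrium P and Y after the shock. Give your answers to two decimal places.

This is a positive supply shock: SRAS shifts right.
New SRAS: Y = 7 + 5P.
Set AD = SRAS: 5343 − 9P = 7 + 5P, so 5336 = 14P and P = 381.14.
Substituting into AD, Y = 1912.71.

P = 381.14, Y = 1912.71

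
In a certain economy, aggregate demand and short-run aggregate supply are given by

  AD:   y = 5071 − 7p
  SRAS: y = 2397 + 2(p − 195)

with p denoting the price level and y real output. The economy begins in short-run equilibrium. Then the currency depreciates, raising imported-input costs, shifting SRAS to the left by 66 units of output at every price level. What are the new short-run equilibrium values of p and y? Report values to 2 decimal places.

p = 347.78, y = 2636.56

This is a negative supply shock: SRAS shifts left.
New SRAS: y = 1941 + 2p.
Set AD = SRAS: 5071 − 7p = 1941 + 2p, so 3130 = 9p and p = 347.78.
Substituting into AD, y = 2636.56.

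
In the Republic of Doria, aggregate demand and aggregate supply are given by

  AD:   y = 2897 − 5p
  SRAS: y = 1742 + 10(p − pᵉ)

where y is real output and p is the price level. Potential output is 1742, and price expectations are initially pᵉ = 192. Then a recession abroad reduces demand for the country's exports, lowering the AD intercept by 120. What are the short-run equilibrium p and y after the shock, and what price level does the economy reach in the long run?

AD shifts left: new AD is y = 2777 − 5p. With pᵉ = 192, SRAS is y = 10p − 178.
Short run: 2777 − 5p = 10p − 178 gives 2955 = 15p, so p = 197 and y = 2777 − 5·197 = 1792.
y = 1792 is above potential 1742; expectations adjust and SRAS shifts left until y = 1742.
Long run: on the new AD curve, 1742 = 2777 − 5p gives p = 207.

Short run: p = 197, y = 1792. Long run: p = 207.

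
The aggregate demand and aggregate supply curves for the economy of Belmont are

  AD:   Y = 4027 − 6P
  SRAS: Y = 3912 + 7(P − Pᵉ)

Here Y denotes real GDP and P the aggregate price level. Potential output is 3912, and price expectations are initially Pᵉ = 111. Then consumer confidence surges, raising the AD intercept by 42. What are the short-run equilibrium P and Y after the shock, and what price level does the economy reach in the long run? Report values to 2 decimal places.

Short run: P = 71.85, Y = 3637.92. Long run: P = 26.17.

AD shifts right: new AD is Y = 4069 − 6P. With Pᵉ = 111, SRAS is Y = 3135 + 7P.
Short run: 4069 − 6P = 3135 + 7P gives 934 = 13P, so P = 71.85 and Y = 4069 − 6P = 3637.92.
Y = 3637.92 is below potential 3912; expectations adjust and SRAS shifts right until Y = 3912.
Long run: on the new AD curve, 3912 = 4069 − 6P gives P = 26.17.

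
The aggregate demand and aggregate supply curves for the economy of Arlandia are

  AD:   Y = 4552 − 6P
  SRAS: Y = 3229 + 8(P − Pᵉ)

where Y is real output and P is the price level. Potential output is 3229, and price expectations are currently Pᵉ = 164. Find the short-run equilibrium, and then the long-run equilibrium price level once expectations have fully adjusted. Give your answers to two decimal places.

Short run: with Pᵉ = 164, SRAS is Y = 1917 + 8P. Setting AD = SRAS gives 2635 = 14P, so P = 188.21 and Y = 4552 − 6P = 3422.71.
Output 3422.71 is above potential 3229, so over time expected prices rise and SRAS shifts left until Y returns to 3229.
Long run: Y = 3229 on the AD curve gives 3229 = 4552 − 6P, so P = 220.50.

Short run: P = 188.21, Y = 3422.71. Long run: P = 220.50.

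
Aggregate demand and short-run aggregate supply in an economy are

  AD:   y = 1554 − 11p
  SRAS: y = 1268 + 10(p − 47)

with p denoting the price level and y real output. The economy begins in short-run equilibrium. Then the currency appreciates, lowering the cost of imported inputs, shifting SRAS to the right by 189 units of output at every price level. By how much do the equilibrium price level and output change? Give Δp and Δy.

This is a positive supply shock: SRAS shifts right.
New SRAS: y = 987 + 10p.
Set AD = SRAS: 1554 − 11p = 987 + 10p, so 567 = 21p and p = 27.
y = 1554 − 11·27 = 1257.
Initially p = 36, y = 1158, so Δp = -9 and Δy = +99.

Δp = -9, Δy = +99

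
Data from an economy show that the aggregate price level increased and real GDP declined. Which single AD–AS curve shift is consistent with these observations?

P rose and Y fell. An AD shift moves P and Y in the same direction; an SRAS shift moves them in opposite directions.
Here P and Y moved in opposite directions, so the SRAS curve shifted.
Since Y fell, SRAS shifted left.

SRAS shifted left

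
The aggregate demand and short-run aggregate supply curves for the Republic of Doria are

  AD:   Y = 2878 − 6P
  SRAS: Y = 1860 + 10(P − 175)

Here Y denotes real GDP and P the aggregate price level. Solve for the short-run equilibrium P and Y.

P = 173, Y = 1840

Write SRAS as Y = 1860 + 10P − 1750 = 110 + 10P.
Set AD = SRAS: 2878 − 6P = 110 + 10P, so 2768 = 16P and P = 173.
Then Y = 2878 − 6·173 = 1840.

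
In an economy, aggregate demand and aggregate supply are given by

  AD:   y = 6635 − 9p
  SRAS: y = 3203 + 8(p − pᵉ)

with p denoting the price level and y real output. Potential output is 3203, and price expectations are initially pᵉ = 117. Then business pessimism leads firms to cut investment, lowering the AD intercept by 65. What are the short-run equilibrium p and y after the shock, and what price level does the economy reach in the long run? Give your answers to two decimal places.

Short run: p = 253.12, y = 4291.94. Long run: p = 374.11.

AD shifts left: new AD is y = 6570 − 9p. With pᵉ = 117, SRAS is y = 2267 + 8p.
Short run: 6570 − 9p = 2267 + 8p gives 4303 = 17p, so p = 253.12 and y = 6570 − 9p = 4291.94.
y = 4291.94 is above potential 3203; expectations adjust and SRAS shifts left until y = 3203.
Long run: on the new AD curve, 3203 = 6570 − 9p gives p = 374.11.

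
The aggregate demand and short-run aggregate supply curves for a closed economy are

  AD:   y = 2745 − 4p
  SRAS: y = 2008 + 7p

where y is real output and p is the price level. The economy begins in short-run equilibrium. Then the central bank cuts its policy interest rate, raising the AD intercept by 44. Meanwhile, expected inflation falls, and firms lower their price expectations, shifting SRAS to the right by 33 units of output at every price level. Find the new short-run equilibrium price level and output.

After both shocks: AD is y = 2789 − 4p and SRAS is y = 2041 + 7p.
Setting them equal: 748 = 11p, so p = 68.
y = 2789 − 4·68 = 2517.

p = 68, y = 2517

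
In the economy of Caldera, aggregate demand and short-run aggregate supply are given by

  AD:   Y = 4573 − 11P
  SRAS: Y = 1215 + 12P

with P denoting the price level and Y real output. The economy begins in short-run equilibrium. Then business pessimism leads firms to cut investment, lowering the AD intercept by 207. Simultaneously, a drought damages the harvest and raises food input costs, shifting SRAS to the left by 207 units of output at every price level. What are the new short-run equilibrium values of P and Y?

P = 146, Y = 2760

After both shocks: AD is Y = 4366 − 11P and SRAS is Y = 1008 + 12P.
Setting them equal: 3358 = 23P, so P = 146.
Y = 4366 − 11·146 = 2760.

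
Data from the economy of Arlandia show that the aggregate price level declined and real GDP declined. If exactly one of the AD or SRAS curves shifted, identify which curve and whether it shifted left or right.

AD shifted left

P fell and Y fell. An AD shift moves P and Y in the same direction; an SRAS shift moves them in opposite directions.
Here P and Y moved in the same direction, so the AD curve shifted.
Since Y fell, AD shifted left.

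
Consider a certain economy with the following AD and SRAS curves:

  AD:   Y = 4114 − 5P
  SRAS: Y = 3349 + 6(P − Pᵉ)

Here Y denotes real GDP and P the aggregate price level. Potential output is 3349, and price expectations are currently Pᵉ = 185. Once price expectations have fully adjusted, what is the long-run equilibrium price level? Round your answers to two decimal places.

Short run: with Pᵉ = 185, SRAS is Y = 2239 + 6P. Setting AD = SRAS gives 1875 = 11P, so P = 170.45 and Y = 4114 − 5P = 3261.73.
Output 3261.73 is below potential 3349, so over time expected prices fall and SRAS shifts right until Y returns to 3349.
Long run: Y = 3349 on the AD curve gives 3349 = 4114 − 5P, so P = 153.00.

Long-run P = 153.00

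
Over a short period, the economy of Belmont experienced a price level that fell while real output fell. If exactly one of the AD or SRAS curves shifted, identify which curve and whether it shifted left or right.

P fell and Y fell. An AD shift moves P and Y in the same direction; an SRAS shift moves them in opposite directions.
Here P and Y moved in the same direction, so the AD curve shifted.
Since Y fell, AD shifted left.

AD shifted left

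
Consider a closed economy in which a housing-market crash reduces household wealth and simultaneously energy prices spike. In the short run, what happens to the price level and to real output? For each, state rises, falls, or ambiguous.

Price level: ambiguous; output: falls

The first event is a negative demand shock: AD shifts left, which by itself pushes P down and Y down.
The second is an adverse supply shock: SRAS shifts left, which by itself pushes P up and Y down.
The two shocks push P in opposite directions, so the effect on P is ambiguous. Both shocks push Y down, so Y falls.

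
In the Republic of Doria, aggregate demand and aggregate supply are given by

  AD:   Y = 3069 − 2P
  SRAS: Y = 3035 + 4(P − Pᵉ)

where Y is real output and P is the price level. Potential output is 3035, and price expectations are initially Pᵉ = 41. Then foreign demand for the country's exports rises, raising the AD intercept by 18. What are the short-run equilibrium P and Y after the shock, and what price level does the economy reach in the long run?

Short run: P = 36, Y = 3015. Long run: P = 26.

AD shifts right: new AD is Y = 3087 − 2P. With Pᵉ = 41, SRAS is Y = 2871 + 4P.
Short run: 3087 − 2P = 2871 + 4P gives 216 = 6P, so P = 36 and Y = 3087 − 2·36 = 3015.
Y = 3015 is below potential 3035; expectations adjust and SRAS shifts right until Y = 3035.
Long run: on the new AD curve, 3035 = 3087 − 2P gives P = 26.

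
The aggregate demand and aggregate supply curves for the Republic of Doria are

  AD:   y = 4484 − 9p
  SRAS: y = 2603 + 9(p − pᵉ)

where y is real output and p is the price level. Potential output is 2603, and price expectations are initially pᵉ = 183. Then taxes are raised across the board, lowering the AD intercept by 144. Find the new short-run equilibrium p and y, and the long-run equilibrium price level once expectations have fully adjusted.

AD shifts left: new AD is y = 4340 − 9p. With pᵉ = 183, SRAS is y = 956 + 9p.
Short run: 4340 − 9p = 956 + 9p gives 3384 = 18p, so p = 188 and y = 4340 − 9·188 = 2648.
y = 2648 is above potential 2603; expectations adjust and SRAS shifts left until y = 2603.
Long run: on the new AD curve, 2603 = 4340 − 9p gives p = 193.

Short run: p = 188, y = 2648. Long run: p = 193.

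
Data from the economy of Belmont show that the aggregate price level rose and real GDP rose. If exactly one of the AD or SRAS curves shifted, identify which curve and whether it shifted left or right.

AD shifted right

P rose and Y rose. An AD shift moves P and Y in the same direction; an SRAS shift moves them in opposite directions.
Here P and Y moved in the same direction, so the AD curve shifted.
Since Y rose, AD shifted right.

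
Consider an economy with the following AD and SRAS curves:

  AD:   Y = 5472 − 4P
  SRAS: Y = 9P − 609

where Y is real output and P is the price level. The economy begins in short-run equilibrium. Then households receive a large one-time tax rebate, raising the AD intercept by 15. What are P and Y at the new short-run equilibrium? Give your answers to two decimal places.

This is a positive demand shock: AD shifts right.
New AD: Y = 5487 − 4P.
Set AD = SRAS: 5487 − 4P = 9P − 609, so 6096 = 13P and P = 468.92.
Substituting into AD, Y = 3611.31.

P = 468.92, Y = 3611.31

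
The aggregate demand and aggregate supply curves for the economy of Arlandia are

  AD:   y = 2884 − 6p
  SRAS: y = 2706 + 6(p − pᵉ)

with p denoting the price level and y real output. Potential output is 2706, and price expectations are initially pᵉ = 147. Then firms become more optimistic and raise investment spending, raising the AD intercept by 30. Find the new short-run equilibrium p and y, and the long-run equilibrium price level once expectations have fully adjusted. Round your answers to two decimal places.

AD shifts right: new AD is y = 2914 − 6p. With pᵉ = 147, SRAS is y = 1824 + 6p.
Short run: 2914 − 6p = 1824 + 6p gives 1090 = 12p, so p = 90.83 and y = 2914 − 6p = 2369.00.
y = 2369.00 is below potential 2706; expectations adjust and SRAS shifts right until y = 2706.
Long run: on the new AD curve, 2706 = 2914 − 6p gives p = 34.67.

Short run: p = 90.83, y = 2369.00. Long run: p = 34.67.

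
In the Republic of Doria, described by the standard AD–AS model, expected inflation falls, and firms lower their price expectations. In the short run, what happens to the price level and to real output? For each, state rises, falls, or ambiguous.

This is a favourable supply shock: SRAS shifts right.
Moving along the downward-sloping AD curve, P falls and Y rises.

Price level: falls; output: rises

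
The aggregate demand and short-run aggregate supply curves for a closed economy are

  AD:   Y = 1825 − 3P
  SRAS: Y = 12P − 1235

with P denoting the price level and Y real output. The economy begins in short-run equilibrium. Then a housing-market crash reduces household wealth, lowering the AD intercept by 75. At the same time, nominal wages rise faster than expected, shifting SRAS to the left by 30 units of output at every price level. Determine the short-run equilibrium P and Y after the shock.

After both shocks: AD is Y = 1750 − 3P and SRAS is Y = 12P − 1265.
Setting them equal: 3015 = 15P, so P = 201.
Y = 1750 − 3·201 = 1147.

P = 201, Y = 1147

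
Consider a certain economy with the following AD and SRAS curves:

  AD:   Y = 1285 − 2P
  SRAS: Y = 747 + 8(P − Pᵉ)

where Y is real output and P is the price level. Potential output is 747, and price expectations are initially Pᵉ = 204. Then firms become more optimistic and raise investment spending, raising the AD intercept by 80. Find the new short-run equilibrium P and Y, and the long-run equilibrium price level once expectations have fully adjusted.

Short run: P = 225, Y = 915. Long run: P = 309.

AD shifts right: new AD is Y = 1365 − 2P. With Pᵉ = 204, SRAS is Y = 8P − 885.
Short run: 1365 − 2P = 8P − 885 gives 2250 = 10P, so P = 225 and Y = 1365 − 2·225 = 915.
Y = 915 is above potential 747; expectations adjust and SRAS shifts left until Y = 747.
Long run: on the new AD curve, 747 = 1365 − 2P gives P = 309.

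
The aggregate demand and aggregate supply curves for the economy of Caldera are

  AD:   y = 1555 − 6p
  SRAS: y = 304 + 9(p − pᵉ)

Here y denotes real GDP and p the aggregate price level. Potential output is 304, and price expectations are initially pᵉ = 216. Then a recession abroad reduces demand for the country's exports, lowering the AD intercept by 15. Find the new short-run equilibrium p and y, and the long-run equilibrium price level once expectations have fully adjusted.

Short run: p = 212, y = 268. Long run: p = 206.

AD shifts left: new AD is y = 1540 − 6p. With pᵉ = 216, SRAS is y = 9p − 1640.
Short run: 1540 − 6p = 9p − 1640 gives 3180 = 15p, so p = 212 and y = 1540 − 6·212 = 268.
y = 268 is below potential 304; expectations adjust and SRAS shifts right until y = 304.
Long run: on the new AD curve, 304 = 1540 − 6p gives p = 206.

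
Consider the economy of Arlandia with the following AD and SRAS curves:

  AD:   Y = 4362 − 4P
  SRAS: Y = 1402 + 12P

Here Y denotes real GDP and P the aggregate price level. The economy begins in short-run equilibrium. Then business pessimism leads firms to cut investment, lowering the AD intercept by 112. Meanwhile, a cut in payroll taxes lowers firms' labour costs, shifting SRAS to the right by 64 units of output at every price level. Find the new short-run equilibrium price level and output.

After both shocks: AD is Y = 4250 − 4P and SRAS is Y = 1466 + 12P.
Setting them equal: 2784 = 16P, so P = 174.
Y = 4250 − 4·174 = 3554.

P = 174, Y = 3554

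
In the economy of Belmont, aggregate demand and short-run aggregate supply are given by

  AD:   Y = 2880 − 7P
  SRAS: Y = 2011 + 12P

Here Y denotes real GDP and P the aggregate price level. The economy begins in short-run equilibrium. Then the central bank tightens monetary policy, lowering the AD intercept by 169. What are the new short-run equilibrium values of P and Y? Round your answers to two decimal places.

This is a negative demand shock: AD shifts left.
New AD: Y = 2711 − 7P.
Set AD = SRAS: 2711 − 7P = 2011 + 12P, so 700 = 19P and P = 36.84.
Substituting into AD, Y = 2453.11.

P = 36.84, Y = 2453.11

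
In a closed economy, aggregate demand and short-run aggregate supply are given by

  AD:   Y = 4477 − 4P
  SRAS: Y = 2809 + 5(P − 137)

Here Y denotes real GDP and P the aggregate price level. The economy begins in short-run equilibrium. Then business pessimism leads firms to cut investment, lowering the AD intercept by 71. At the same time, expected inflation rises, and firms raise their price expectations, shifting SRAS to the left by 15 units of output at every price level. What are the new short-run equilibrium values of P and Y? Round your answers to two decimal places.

After both shocks: AD is Y = 4406 − 4P and SRAS is Y = 2109 + 5P.
Setting them equal: 2297 = 9P, so P = 255.22.
Substituting into AD, Y = 3385.11.

P = 255.22, Y = 3385.11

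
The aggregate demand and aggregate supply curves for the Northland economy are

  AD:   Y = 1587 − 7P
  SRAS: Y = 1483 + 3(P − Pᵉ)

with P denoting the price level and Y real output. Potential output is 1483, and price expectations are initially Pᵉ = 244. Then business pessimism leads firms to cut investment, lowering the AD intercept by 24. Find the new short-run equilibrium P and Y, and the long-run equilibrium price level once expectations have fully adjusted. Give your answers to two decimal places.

Short run: P = 81.20, Y = 994.60. Long run: P = 11.43.

AD shifts left: new AD is Y = 1563 − 7P. With Pᵉ = 244, SRAS is Y = 751 + 3P.
Short run: 1563 − 7P = 751 + 3P gives 812 = 10P, so P = 81.20 and Y = 1563 − 7P = 994.60.
Y = 994.60 is below potential 1483; expectations adjust and SRAS shifts right until Y = 1483.
Long run: on the new AD curve, 1483 = 1563 − 7P gives P = 11.43.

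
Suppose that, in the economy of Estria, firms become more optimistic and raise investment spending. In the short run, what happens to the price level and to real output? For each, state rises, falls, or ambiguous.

This is a positive demand shock: AD shifts right.
Moving along the upward-sloping SRAS curve, P rises and Y rises.

Price level: rises; output: rises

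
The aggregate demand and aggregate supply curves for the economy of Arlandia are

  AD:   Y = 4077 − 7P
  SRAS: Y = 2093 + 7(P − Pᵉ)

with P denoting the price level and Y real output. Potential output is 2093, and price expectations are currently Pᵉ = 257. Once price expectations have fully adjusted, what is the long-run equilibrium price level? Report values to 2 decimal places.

Short run: with Pᵉ = 257, SRAS is Y = 294 + 7P. Setting AD = SRAS gives 3783 = 14P, so P = 270.21 and Y = 4077 − 7P = 2185.50.
Output 2185.50 is above potential 2093, so over time expected prices rise and SRAS shifts left until Y returns to 2093.
Long run: Y = 2093 on the AD curve gives 2093 = 4077 − 7P, so P = 283.43.

Long-run P = 283.43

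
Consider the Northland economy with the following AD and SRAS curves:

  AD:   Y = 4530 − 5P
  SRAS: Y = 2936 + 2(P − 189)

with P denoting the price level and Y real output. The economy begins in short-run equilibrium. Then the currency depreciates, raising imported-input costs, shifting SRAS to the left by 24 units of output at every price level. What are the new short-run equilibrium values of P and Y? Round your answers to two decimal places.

P = 285.14, Y = 3104.29

This is a negative supply shock: SRAS shifts left.
New SRAS: Y = 2534 + 2P.
Set AD = SRAS: 4530 − 5P = 2534 + 2P, so 1996 = 7P and P = 285.14.
Substituting into AD, Y = 3104.29.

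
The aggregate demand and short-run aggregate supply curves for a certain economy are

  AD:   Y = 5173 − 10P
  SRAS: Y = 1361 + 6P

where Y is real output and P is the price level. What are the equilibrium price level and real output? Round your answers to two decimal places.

Set AD = SRAS: 5173 − 10P = 1361 + 6P, so 3812 = 16P and P = 238.25.
Substituting into AD, Y = 5173 − 10P = 2790.50.

P = 238.25, Y = 2790.50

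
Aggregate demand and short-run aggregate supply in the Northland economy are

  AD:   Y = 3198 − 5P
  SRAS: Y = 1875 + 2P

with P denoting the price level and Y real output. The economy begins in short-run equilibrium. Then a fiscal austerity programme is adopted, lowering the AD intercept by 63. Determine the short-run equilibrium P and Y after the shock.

P = 180, Y = 2235

This is a negative demand shock: AD shifts left.
New AD: Y = 3135 − 5P.
Set AD = SRAS: 3135 − 5P = 1875 + 2P, so 1260 = 7P and P = 180.
Y = 3135 − 5·180 = 2235.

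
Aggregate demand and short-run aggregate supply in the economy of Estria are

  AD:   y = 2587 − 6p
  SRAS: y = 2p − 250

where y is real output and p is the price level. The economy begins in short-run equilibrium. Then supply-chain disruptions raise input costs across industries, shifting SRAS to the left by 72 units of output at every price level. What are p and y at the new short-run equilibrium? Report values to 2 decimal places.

This is a negative supply shock: SRAS shifts left.
New SRAS: y = 2p − 322.
Set AD = SRAS: 2587 − 6p = 2p − 322, so 2909 = 8p and p = 363.63.
Substituting into AD, y = 405.25.

p = 363.63, y = 405.25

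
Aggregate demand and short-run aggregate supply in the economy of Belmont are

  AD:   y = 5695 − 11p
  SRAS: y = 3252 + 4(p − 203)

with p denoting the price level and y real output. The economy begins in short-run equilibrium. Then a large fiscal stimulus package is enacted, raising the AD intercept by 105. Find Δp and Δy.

Δp = +7, Δy = +28

This is a positive demand shock: AD shifts right.
New AD: y = 5800 − 11p.
SRAS can be written y = 2440 + 4p.
Set AD = SRAS: 5800 − 11p = 2440 + 4p, so 3360 = 15p and p = 224.
y = 5800 − 11·224 = 3336.
Initially p = 217, y = 3308, so Δp = +7 and Δy = +28.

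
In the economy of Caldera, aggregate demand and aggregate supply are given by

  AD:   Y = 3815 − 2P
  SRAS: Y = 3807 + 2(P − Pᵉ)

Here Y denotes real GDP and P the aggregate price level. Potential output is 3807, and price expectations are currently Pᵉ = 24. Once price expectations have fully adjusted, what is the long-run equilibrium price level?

Short run: with Pᵉ = 24, SRAS is Y = 3759 + 2P. Setting AD = SRAS gives 56 = 4P, so P = 14 and Y = 3815 − 2·14 = 3787.
Output 3787 is below potential 3807, so over time expected prices fall and SRAS shifts right until Y returns to 3807.
Long run: Y = 3807 on the AD curve gives 3807 = 3815 − 2P, so P = 4.

Long-run P = 4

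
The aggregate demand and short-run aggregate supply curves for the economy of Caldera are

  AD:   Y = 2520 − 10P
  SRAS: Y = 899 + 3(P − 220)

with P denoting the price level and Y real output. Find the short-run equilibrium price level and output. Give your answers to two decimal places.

Write SRAS as Y = 899 + 3P − 660 = 239 + 3P.
Set AD = SRAS: 2520 − 10P = 239 + 3P, so 2281 = 13P and P = 175.46.
Substituting into AD, Y = 2520 − 10P = 765.38.

P = 175.46, Y = 765.38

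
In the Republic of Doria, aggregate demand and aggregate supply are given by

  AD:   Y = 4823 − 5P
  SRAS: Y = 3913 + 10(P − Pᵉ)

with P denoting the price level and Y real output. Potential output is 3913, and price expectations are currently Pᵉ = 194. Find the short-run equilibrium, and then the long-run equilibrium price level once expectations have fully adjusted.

Short run: with Pᵉ = 194, SRAS is Y = 1973 + 10P. Setting AD = SRAS gives 2850 = 15P, so P = 190 and Y = 4823 − 5·190 = 3873.
Output 3873 is below potential 3913, so over time expected prices fall and SRAS shifts right until Y returns to 3913.
Long run: Y = 3913 on the AD curve gives 3913 = 4823 − 5P, so P = 182.

Short run: P = 190, Y = 3873. Long run: P = 182.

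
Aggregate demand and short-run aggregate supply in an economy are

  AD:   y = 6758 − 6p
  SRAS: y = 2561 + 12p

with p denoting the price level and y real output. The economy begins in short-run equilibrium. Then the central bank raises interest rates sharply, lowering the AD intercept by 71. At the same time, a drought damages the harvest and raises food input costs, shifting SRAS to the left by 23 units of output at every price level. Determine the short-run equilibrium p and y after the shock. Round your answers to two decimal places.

After both shocks: AD is y = 6687 − 6p and SRAS is y = 2538 + 12p.
Setting them equal: 4149 = 18p, so p = 230.50.
Substituting into AD, y = 5304.00.

p = 230.50, y = 5304.00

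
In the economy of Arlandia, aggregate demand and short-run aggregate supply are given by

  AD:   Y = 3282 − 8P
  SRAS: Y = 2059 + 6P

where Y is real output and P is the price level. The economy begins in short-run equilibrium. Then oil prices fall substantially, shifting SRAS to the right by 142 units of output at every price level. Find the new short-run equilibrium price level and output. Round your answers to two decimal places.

This is a positive supply shock: SRAS shifts right.
New SRAS: Y = 2201 + 6P.
Set AD = SRAS: 3282 − 8P = 2201 + 6P, so 1081 = 14P and P = 77.21.
Substituting into AD, Y = 2664.29.

P = 77.21, Y = 2664.29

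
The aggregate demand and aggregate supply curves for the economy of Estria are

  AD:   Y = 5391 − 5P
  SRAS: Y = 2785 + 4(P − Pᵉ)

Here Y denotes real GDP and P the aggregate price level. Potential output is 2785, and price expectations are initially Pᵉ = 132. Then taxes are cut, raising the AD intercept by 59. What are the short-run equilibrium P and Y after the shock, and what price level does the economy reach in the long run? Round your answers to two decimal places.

AD shifts right: new AD is Y = 5450 − 5P. With Pᵉ = 132, SRAS is Y = 2257 + 4P.
Short run: 5450 − 5P = 2257 + 4P gives 3193 = 9P, so P = 354.78 and Y = 5450 − 5P = 3676.11.
Y = 3676.11 is above potential 2785; expectations adjust and SRAS shifts left until Y = 2785.
Long run: on the new AD curve, 2785 = 5450 − 5P gives P = 533.00.

Short run: P = 354.78, Y = 3676.11. Long run: P = 533.00.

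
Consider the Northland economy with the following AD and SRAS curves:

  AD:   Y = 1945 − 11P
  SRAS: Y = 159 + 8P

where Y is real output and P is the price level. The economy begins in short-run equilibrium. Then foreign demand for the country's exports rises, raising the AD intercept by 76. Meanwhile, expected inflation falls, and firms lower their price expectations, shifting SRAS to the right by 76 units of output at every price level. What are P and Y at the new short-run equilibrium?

P = 94, Y = 987

After both shocks: AD is Y = 2021 − 11P and SRAS is Y = 235 + 8P.
Setting them equal: 1786 = 19P, so P = 94.
Y = 2021 − 11·94 = 987.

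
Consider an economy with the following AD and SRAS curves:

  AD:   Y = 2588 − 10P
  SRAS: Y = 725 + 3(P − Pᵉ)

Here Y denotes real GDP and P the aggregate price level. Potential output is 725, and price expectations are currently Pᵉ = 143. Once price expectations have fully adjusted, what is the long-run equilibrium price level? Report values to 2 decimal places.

Long-run P = 186.30

Short run: with Pᵉ = 143, SRAS is Y = 296 + 3P. Setting AD = SRAS gives 2292 = 13P, so P = 176.31 and Y = 2588 − 10P = 824.92.
Output 824.92 is above potential 725, so over time expected prices rise and SRAS shifts left until Y returns to 725.
Long run: Y = 725 on the AD curve gives 725 = 2588 − 10P, so P = 186.30.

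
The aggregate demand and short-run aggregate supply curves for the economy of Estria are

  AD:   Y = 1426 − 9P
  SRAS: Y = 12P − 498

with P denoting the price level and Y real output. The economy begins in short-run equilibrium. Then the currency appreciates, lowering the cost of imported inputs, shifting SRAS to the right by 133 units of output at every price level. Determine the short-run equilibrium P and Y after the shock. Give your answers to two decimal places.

P = 85.29, Y = 658.43

This is a positive supply shock: SRAS shifts right.
New SRAS: Y = 12P − 365.
Set AD = SRAS: 1426 − 9P = 12P − 365, so 1791 = 21P and P = 85.29.
Substituting into AD, Y = 658.43.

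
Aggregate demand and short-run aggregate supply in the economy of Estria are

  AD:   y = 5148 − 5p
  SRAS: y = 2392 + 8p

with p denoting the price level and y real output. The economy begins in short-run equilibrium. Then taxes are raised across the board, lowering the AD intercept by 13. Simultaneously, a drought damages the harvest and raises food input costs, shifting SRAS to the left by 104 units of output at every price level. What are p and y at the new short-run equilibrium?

After both shocks: AD is y = 5135 − 5p and SRAS is y = 2288 + 8p.
Setting them equal: 2847 = 13p, so p = 219.
y = 5135 − 5·219 = 4040.

p = 219, y = 4040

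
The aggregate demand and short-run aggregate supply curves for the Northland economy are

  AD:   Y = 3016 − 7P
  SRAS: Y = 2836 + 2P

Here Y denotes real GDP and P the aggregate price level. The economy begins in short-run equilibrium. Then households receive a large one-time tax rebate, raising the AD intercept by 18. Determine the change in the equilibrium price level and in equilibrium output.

This is a positive demand shock: AD shifts right.
New AD: Y = 3034 − 7P.
Set AD = SRAS: 3034 − 7P = 2836 + 2P, so 198 = 9P and P = 22.
Y = 3034 − 7·22 = 2880.
Initially P = 20, Y = 2876, so ΔP = +2 and ΔY = +4.

ΔP = +2, ΔY = +4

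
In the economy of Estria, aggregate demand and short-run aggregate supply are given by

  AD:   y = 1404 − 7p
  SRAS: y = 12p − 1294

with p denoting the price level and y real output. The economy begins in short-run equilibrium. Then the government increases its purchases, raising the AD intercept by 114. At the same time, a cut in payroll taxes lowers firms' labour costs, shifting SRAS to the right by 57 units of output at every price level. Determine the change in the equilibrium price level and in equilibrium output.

Δp = +3, Δy = +93

After both shocks: AD is y = 1518 − 7p and SRAS is y = 12p − 1237.
Setting them equal: 2755 = 19p, so p = 145.
y = 1518 − 7·145 = 503.
Initially p = 142, y = 410, so Δp = +3 and Δy = +93.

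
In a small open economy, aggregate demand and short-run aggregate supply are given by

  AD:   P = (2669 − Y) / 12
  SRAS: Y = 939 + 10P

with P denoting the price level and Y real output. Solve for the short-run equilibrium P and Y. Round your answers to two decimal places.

P = 78.64, Y = 1725.36

Rearrange AD to Y = 2669 − 12P.
Set AD = SRAS: 2669 − 12P = 939 + 10P, so 1730 = 22P and P = 78.64.
Substituting into AD, Y = 2669 − 12P = 1725.36.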